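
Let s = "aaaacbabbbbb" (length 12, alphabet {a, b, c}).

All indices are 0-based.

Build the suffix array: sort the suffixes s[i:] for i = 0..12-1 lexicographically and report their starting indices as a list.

[0, 1, 2, 6, 3, 11, 5, 10, 9, 8, 7, 4]

sorted suffixes:
  #0 SA[0]=0  'aaaacbabbbbb'
  #1 SA[1]=1  'aaacbabbbbb'
  #2 SA[2]=2  'aacbabbbbb'
  #3 SA[3]=6  'abbbbb'
  #4 SA[4]=3  'acbabbbbb'
  #5 SA[5]=11  'b'
  #6 SA[6]=5  'babbbbb'
  #7 SA[7]=10  'bb'
  #8 SA[8]=9  'bbb'
  #9 SA[9]=8  'bbbb'
  #10 SA[10]=7  'bbbbb'
  #11 SA[11]=4  'cbabbbbb'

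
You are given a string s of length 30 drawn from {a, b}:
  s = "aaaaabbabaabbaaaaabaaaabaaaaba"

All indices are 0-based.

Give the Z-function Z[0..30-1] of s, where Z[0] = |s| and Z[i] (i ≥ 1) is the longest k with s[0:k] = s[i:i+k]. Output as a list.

[30, 4, 3, 2, 1, 0, 0, 1, 0, 2, 1, 0, 0, 6, 4, 3, 2, 1, 0, 4, 3, 2, 1, 0, 4, 3, 2, 1, 0, 1]

Z[0]=30
i=1: outside box; Z[1]=4 grow→box=[1,5)
i=2: min(r-i=3, Z[1]=4)=3; Z[2]=3
i=3: min(r-i=2, Z[2]=3)=2; Z[3]=2
i=4: min(r-i=1, Z[3]=2)=1; Z[4]=1
i=5: outside box; Z[5]=0
i=6: outside box; Z[6]=0
i=7: outside box; Z[7]=1 grow→box=[7,8)
i=8: outside box; Z[8]=0
i=9: outside box; Z[9]=2 grow→box=[9,11)
i=10: min(r-i=1, Z[1]=4)=1; Z[10]=1
i=11: outside box; Z[11]=0
i=12: outside box; Z[12]=0
i=13: outside box; Z[13]=6 grow→box=[13,19)
i=14: min(r-i=5, Z[1]=4)=4; Z[14]=4
i=15: min(r-i=4, Z[2]=3)=3; Z[15]=3
i=16: min(r-i=3, Z[3]=2)=2; Z[16]=2
i=17: min(r-i=2, Z[4]=1)=1; Z[17]=1
i=18: min(r-i=1, Z[5]=0)=0; Z[18]=0
i=19: outside box; Z[19]=4 grow→box=[19,23)
i=20: min(r-i=3, Z[1]=4)=3; Z[20]=3
i=21: min(r-i=2, Z[2]=3)=2; Z[21]=2
i=22: min(r-i=1, Z[3]=2)=1; Z[22]=1
i=23: outside box; Z[23]=0
i=24: outside box; Z[24]=4 grow→box=[24,28)
i=25: min(r-i=3, Z[1]=4)=3; Z[25]=3
i=26: min(r-i=2, Z[2]=3)=2; Z[26]=2
i=27: min(r-i=1, Z[3]=2)=1; Z[27]=1
i=28: outside box; Z[28]=0
i=29: outside box; Z[29]=1 grow→box=[29,30)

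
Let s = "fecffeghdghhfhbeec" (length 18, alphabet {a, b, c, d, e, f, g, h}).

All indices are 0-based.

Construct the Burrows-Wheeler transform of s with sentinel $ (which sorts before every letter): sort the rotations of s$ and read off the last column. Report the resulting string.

cheehefbf$fchedfghg

rank  rotation             last
    0  $fecffeghdghhfhbeec  c
    1  beec$fecffeghdghhfh  h
    2  c$fecffeghdghhfhbee  e
    3  cffeghdghhfhbeec$fe  e
    4  dghhfhbeec$fecffegh  h
    5  ec$fecffeghdghhfhbe  e
    6  ecffeghdghhfhbeec$f  f
    7  eec$fecffeghdghhfhb  b
    8  eghdghhfhbeec$fecff  f
    9  fecffeghdghhfhbeec$  $
   10  feghdghhfhbeec$fecf  f
   11  ffeghdghhfhbeec$fec  c
   12  fhbeec$fecffeghdghh  h
   13  ghdghhfhbeec$fecffe  e
   14  ghhfhbeec$fecffeghd  d
   15  hbeec$fecffeghdghhf  f
   16  hdghhfhbeec$fecffeg  g
   17  hfhbeec$fecffeghdgh  h
   18  hhfhbeec$fecffeghdg  g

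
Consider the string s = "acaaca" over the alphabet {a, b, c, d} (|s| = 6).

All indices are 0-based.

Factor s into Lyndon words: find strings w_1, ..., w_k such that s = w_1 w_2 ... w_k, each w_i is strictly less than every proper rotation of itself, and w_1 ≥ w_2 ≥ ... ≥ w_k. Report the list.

["ac", "aac", "a"]

emit factor 1: 'ac' (i=0, period=2)
emit factor 2: 'aac' (i=2, period=3)
emit factor 3: 'a' (i=5, period=1)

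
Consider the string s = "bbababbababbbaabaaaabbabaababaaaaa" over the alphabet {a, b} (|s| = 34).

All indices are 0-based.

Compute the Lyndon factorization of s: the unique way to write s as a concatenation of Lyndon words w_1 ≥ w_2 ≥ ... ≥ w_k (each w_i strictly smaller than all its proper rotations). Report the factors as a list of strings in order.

["b", "b", "ababbababbb", "aab", "aaaabbabaabab", "a", "a", "a", "a", "a"]

emit factor 1: 'b' (i=0, period=1)
emit factor 2: 'b' (i=1, period=1)
emit factor 3: 'ababbababbb' (i=2, period=11)
emit factor 4: 'aab' (i=13, period=3)
emit factor 5: 'aaaabbabaabab' (i=16, period=13)
emit factor 6: 'a' (i=29, period=1)
emit factor 7: 'a' (i=30, period=1)
emit factor 8: 'a' (i=31, period=1)
emit factor 9: 'a' (i=32, period=1)
emit factor 10: 'a' (i=33, period=1)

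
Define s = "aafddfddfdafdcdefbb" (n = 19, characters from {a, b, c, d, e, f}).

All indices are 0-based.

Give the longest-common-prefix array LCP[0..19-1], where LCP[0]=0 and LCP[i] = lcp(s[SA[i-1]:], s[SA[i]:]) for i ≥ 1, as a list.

rank | idx | suffix
   0 |   0 | aafddfddfdafdcdefbb
   1 |  10 | afdcdefbb
   2 |   1 | afddfddfdafdcdefbb
   3 |  18 | b
   4 |  17 | bb
   5 |  13 | cdefbb
   6 |   9 | dafdcdefbb
   7 |  12 | dcdefbb
   8 |   6 | ddfdafdcdefbb
   9 |   3 | ddfddfdafdcdefbb
  10 |  14 | defbb
  11 |   7 | dfdafdcdefbb
  12 |   4 | dfddfdafdcdefbb
  13 |  15 | efbb
  14 |  16 | fbb
  15 |   8 | fdafdcdefbb
  16 |  11 | fdcdefbb
  17 |   5 | fddfdafdcdefbb
  18 |   2 | fddfddfdafdcdefbb

SA = [0, 10, 1, 18, 17, 13, 9, 12, 6, 3, 14, 7, 4, 15, 16, 8, 11, 5, 2]
[i] adj suffixes → lcp
  [1] 0/10 → 1 ('a')
  [2] 10/1 → 3 ('afd')
  [3] 1/18 → 0 ('')
  [4] 18/17 → 1 ('b')
  [5] 17/13 → 0 ('')
  [6] 13/9 → 0 ('')
  [7] 9/12 → 1 ('d')
  [8] 12/6 → 1 ('d')
  [9] 6/3 → 4 ('ddfd')
  [10] 3/14 → 1 ('d')
  [11] 14/7 → 1 ('d')
  [12] 7/4 → 3 ('dfd')
  [13] 4/15 → 0 ('')
  [14] 15/16 → 0 ('')
  [15] 16/8 → 1 ('f')
  [16] 8/11 → 2 ('fd')
  [17] 11/5 → 2 ('fd')
  [18] 5/2 → 5 ('fddfd')

[0, 1, 3, 0, 1, 0, 0, 1, 1, 4, 1, 1, 3, 0, 0, 1, 2, 2, 5]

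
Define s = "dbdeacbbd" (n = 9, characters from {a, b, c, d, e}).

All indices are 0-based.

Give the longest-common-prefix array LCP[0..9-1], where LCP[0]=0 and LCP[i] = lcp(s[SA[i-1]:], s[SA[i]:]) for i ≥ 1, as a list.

[0, 0, 1, 2, 0, 0, 1, 1, 0]

rank | idx | suffix
   0 |   4 | acbbd
   1 |   6 | bbd
   2 |   7 | bd
   3 |   1 | bdeacbbd
   4 |   5 | cbbd
   5 |   8 | d
   6 |   0 | dbdeacbbd
   7 |   2 | deacbbd
   8 |   3 | eacbbd

SA = [4, 6, 7, 1, 5, 8, 0, 2, 3]
[i] adj suffixes → lcp
  [1] 4/6 → 0 ('')
  [2] 6/7 → 1 ('b')
  [3] 7/1 → 2 ('bd')
  [4] 1/5 → 0 ('')
  [5] 5/8 → 0 ('')
  [6] 8/0 → 1 ('d')
  [7] 0/2 → 1 ('d')
  [8] 2/3 → 0 ('')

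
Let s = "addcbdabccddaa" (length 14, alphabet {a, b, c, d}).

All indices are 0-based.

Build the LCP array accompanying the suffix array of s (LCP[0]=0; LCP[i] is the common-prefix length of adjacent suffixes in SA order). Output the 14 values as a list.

sorted suffixes:
  #0 SA[0]=13  'a'
  #1 SA[1]=12  'aa'
  #2 SA[2]=6  'abccddaa'
  #3 SA[3]=0  'addcbdabccddaa'
  #4 SA[4]=7  'bccddaa'
  #5 SA[5]=4  'bdabccddaa'
  #6 SA[6]=3  'cbdabccddaa'
  #7 SA[7]=8  'ccddaa'
  #8 SA[8]=9  'cddaa'
  #9 SA[9]=11  'daa'
  #10 SA[10]=5  'dabccddaa'
  #11 SA[11]=2  'dcbdabccddaa'
  #12 SA[12]=10  'ddaa'
  #13 SA[13]=1  'ddcbdabccddaa'

SA = [13, 12, 6, 0, 7, 4, 3, 8, 9, 11, 5, 2, 10, 1]
i: (SA[i-1],SA[i]) lcp shared
  1: (13,12) 1 'a'
  2: (12,6) 1 'a'
  3: (6,0) 1 'a'
  4: (0,7) 0 ''
  5: (7,4) 1 'b'
  6: (4,3) 0 ''
  7: (3,8) 1 'c'
  8: (8,9) 1 'c'
  9: (9,11) 0 ''
  10: (11,5) 2 'da'
  11: (5,2) 1 'd'
  12: (2,10) 1 'd'
  13: (10,1) 2 'dd'

[0, 1, 1, 1, 0, 1, 0, 1, 1, 0, 2, 1, 1, 2]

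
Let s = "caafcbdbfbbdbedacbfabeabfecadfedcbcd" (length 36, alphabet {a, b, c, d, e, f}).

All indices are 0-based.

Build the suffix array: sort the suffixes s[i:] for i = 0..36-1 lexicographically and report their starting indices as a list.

rank | idx | suffix
   0 |   1 | aafcbdbfbbdbedacbfabeabfecadfedcbcd
   1 |  19 | abeabfecadfedcbcd
   2 |  22 | abfecadfedcbcd
   3 |  15 | acbfabeabfecadfedcbcd
   4 |  27 | adfedcbcd
   5 |   2 | afcbdbfbbdbedacbfabeabfecadfedcbcd
   6 |   9 | bbdbedacbfabeabfecadfedcbcd
   7 |  33 | bcd
   8 |  10 | bdbedacbfabeabfecadfedcbcd
   9 |   5 | bdbfbbdbedacbfabeabfecadfedcbcd
  10 |  20 | beabfecadfedcbcd
  11 |  12 | bedacbfabeabfecadfedcbcd
  12 |  17 | bfabeabfecadfedcbcd
  13 |   7 | bfbbdbedacbfabeabfecadfedcbcd
  14 |  23 | bfecadfedcbcd
  15 |   0 | caafcbdbfbbdbedacbfabeabfecadfedcbcd
  16 |  26 | cadfedcbcd
  17 |  32 | cbcd
  18 |   4 | cbdbfbbdbedacbfabeabfecadfedcbcd
  19 |  16 | cbfabeabfecadfedcbcd
  20 |  34 | cd
  21 |  35 | d
  22 |  14 | dacbfabeabfecadfedcbcd
  23 |  11 | dbedacbfabeabfecadfedcbcd
  24 |   6 | dbfbbdbedacbfabeabfecadfedcbcd
  25 |  31 | dcbcd
  26 |  28 | dfedcbcd
  27 |  21 | eabfecadfedcbcd
  28 |  25 | ecadfedcbcd
  29 |  13 | edacbfabeabfecadfedcbcd
  30 |  30 | edcbcd
  31 |  18 | fabeabfecadfedcbcd
  32 |   8 | fbbdbedacbfabeabfecadfedcbcd
  33 |   3 | fcbdbfbbdbedacbfabeabfecadfedcbcd
  34 |  24 | fecadfedcbcd
  35 |  29 | fedcbcd

[1, 19, 22, 15, 27, 2, 9, 33, 10, 5, 20, 12, 17, 7, 23, 0, 26, 32, 4, 16, 34, 35, 14, 11, 6, 31, 28, 21, 25, 13, 30, 18, 8, 3, 24, 29]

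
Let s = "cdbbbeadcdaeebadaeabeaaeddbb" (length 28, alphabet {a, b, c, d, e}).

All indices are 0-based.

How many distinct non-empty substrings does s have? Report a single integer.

sorted suffixes:
  #0 SA[0]=21  'aaeddbb'
  #1 SA[1]=18  'abeaaeddbb'
  #2 SA[2]=14  'adaeabeaaeddbb'
  #3 SA[3]=6  'adcdaeebadaeabeaaeddbb'
  #4 SA[4]=16  'aeabeaaeddbb'
  #5 SA[5]=22  'aeddbb'
  #6 SA[6]=10  'aeebadaeabeaaeddbb'
  #7 SA[7]=27  'b'
  #8 SA[8]=13  'badaeabeaaeddbb'
  #9 SA[9]=26  'bb'
  #10 SA[10]=2  'bbbeadcdaeebadaeabeaaeddbb'
  #11 SA[11]=3  'bbeadcdaeebadaeabeaaeddbb'
  #12 SA[12]=19  'beaaeddbb'
  #13 SA[13]=4  'beadcdaeebadaeabeaaeddbb'
  #14 SA[14]=8  'cdaeebadaeabeaaeddbb'
  #15 SA[15]=0  'cdbbbeadcdaeebadaeabeaaeddbb'
  #16 SA[16]=15  'daeabeaaeddbb'
  #17 SA[17]=9  'daeebadaeabeaaeddbb'
  #18 SA[18]=25  'dbb'
  #19 SA[19]=1  'dbbbeadcdaeebadaeabeaaeddbb'
  #20 SA[20]=7  'dcdaeebadaeabeaaeddbb'
  #21 SA[21]=24  'ddbb'
  #22 SA[22]=20  'eaaeddbb'
  #23 SA[23]=17  'eabeaaeddbb'
  #24 SA[24]=5  'eadcdaeebadaeabeaaeddbb'
  #25 SA[25]=12  'ebadaeabeaaeddbb'
  #26 SA[26]=23  'eddbb'
  #27 SA[27]=11  'eebadaeabeaaeddbb'

SA = [21, 18, 14, 6, 16, 22, 10, 27, 13, 26, 2, 3, 19, 4, 8, 0, 15, 9, 25, 1, 7, 24, 20, 17, 5, 12, 23, 11]
i: (SA[i-1],SA[i]) lcp shared
  1: (21,18) 1 'a'
  2: (18,14) 1 'a'
  3: (14,6) 2 'ad'
  4: (6,16) 1 'a'
  5: (16,22) 2 'ae'
  6: (22,10) 2 'ae'
  7: (10,27) 0 ''
  8: (27,13) 1 'b'
  9: (13,26) 1 'b'
  10: (26,2) 2 'bb'
  11: (2,3) 2 'bb'
  12: (3,19) 1 'b'
  13: (19,4) 3 'bea'
  14: (4,8) 0 ''
  15: (8,0) 2 'cd'
  16: (0,15) 0 ''
  17: (15,9) 3 'dae'
  18: (9,25) 1 'd'
  19: (25,1) 3 'dbb'
  20: (1,7) 1 'd'
  21: (7,24) 1 'd'
  22: (24,20) 0 ''
  23: (20,17) 2 'ea'
  24: (17,5) 2 'ea'
  25: (5,12) 1 'e'
  26: (12,23) 1 'e'
  27: (23,11) 1 'e'

n(n+1)/2 = 28·29/2 = 406
Σ LCP = 0 + 1 + 1 + 2 + 1 + 2 + 2 + 0 + 1 + 1 + 2 + 2 + 1 + 3 + 0 + 2 + 0 + 3 + 1 + 3 + 1 + 1 + 0 + 2 + 2 + 1 + 1 + 1 = 37
distinct = 406 − 37 = 369

369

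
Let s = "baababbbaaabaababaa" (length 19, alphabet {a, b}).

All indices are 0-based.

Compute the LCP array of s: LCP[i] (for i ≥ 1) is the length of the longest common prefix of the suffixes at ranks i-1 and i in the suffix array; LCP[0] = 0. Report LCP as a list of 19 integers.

rank→(start, suffix):
  0 → (18, 'a')
  1 → (17, 'aa')
  2 → (8, 'aaabaababaa')
  3 → (9, 'aabaababaa')
  4 → (12, 'aababaa')
  5 → (1, 'aababbbaaabaababaa')
  6 → (15, 'abaa')
  7 → (10, 'abaababaa')
  8 → (13, 'ababaa')
  9 → (2, 'ababbbaaabaababaa')
  10 → (4, 'abbbaaabaababaa')
  11 → (16, 'baa')
  12 → (7, 'baaabaababaa')
  13 → (11, 'baababaa')
  14 → (0, 'baababbbaaabaababaa')
  15 → (14, 'babaa')
  16 → (3, 'babbbaaabaababaa')
  17 → (6, 'bbaaabaababaa')
  18 → (5, 'bbbaaabaababaa')

SA = [18, 17, 8, 9, 12, 1, 15, 10, 13, 2, 4, 16, 7, 11, 0, 14, 3, 6, 5]
i: (SA[i-1],SA[i]) lcp shared
  1: (18,17) 1 'a'
  2: (17,8) 2 'aa'
  3: (8,9) 2 'aa'
  4: (9,12) 4 'aaba'
  5: (12,1) 5 'aabab'
  6: (1,15) 1 'a'
  7: (15,10) 4 'abaa'
  8: (10,13) 3 'aba'
  9: (13,2) 4 'abab'
  10: (2,4) 2 'ab'
  11: (4,16) 0 ''
  12: (16,7) 3 'baa'
  13: (7,11) 3 'baa'
  14: (11,0) 6 'baabab'
  15: (0,14) 2 'ba'
  16: (14,3) 3 'bab'
  17: (3,6) 1 'b'
  18: (6,5) 2 'bb'

[0, 1, 2, 2, 4, 5, 1, 4, 3, 4, 2, 0, 3, 3, 6, 2, 3, 1, 2]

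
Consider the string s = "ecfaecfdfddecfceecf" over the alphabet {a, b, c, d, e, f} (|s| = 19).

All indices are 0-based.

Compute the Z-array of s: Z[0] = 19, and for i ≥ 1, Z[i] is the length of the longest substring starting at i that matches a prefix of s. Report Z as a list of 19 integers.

Z[0]=19
i=1: outside box; Z[1]=0
i=2: outside box; Z[2]=0
i=3: outside box; Z[3]=0
i=4: outside box; Z[4]=3 scan→box=[4,7)
i=5: min(r-i=2, Z[1]=0)=0; Z[5]=0
i=6: min(r-i=1, Z[2]=0)=0; Z[6]=0
i=7: outside box; Z[7]=0
i=8: outside box; Z[8]=0
i=9: outside box; Z[9]=0
i=10: outside box; Z[10]=0
i=11: outside box; Z[11]=3 scan→box=[11,14)
i=12: min(r-i=2, Z[1]=0)=0; Z[12]=0
i=13: min(r-i=1, Z[2]=0)=0; Z[13]=0
i=14: outside box; Z[14]=0
i=15: outside box; Z[15]=1 scan→box=[15,16)
i=16: outside box; Z[16]=3 scan→box=[16,19)
i=17: min(r-i=2, Z[1]=0)=0; Z[17]=0
i=18: min(r-i=1, Z[2]=0)=0; Z[18]=0

[19, 0, 0, 0, 3, 0, 0, 0, 0, 0, 0, 3, 0, 0, 0, 1, 3, 0, 0]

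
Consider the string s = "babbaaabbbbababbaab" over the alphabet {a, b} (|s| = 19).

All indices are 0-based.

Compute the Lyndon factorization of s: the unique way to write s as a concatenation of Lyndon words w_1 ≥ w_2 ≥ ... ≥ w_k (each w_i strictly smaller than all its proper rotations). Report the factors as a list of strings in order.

emit factor 1: 'b' (i=0, period=1)
emit factor 2: 'abb' (i=1, period=3)
emit factor 3: 'aaabbbbababbaab' (i=4, period=15)

["b", "abb", "aaabbbbababbaab"]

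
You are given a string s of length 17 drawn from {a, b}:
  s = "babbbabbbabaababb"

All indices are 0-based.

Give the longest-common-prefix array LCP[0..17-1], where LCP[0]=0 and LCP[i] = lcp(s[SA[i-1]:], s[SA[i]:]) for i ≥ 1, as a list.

rank | idx | suffix
   0 |  11 | aababb
   1 |   9 | abaababb
   2 |  12 | ababb
   3 |  14 | abb
   4 |   5 | abbbabaababb
   5 |   1 | abbbabbbabaababb
   6 |  16 | b
   7 |  10 | baababb
   8 |   8 | babaababb
   9 |  13 | babb
  10 |   4 | babbbabaababb
  11 |   0 | babbbabbbabaababb
  12 |  15 | bb
  13 |   7 | bbabaababb
  14 |   3 | bbabbbabaababb
  15 |   6 | bbbabaababb
  16 |   2 | bbbabbbabaababb

SA = [11, 9, 12, 14, 5, 1, 16, 10, 8, 13, 4, 0, 15, 7, 3, 6, 2]
[i] adj suffixes → lcp
  [1] 11/9 → 1 ('a')
  [2] 9/12 → 3 ('aba')
  [3] 12/14 → 2 ('ab')
  [4] 14/5 → 3 ('abb')
  [5] 5/1 → 6 ('abbbab')
  [6] 1/16 → 0 ('')
  [7] 16/10 → 1 ('b')
  [8] 10/8 → 2 ('ba')
  [9] 8/13 → 3 ('bab')
  [10] 13/4 → 4 ('babb')
  [11] 4/0 → 7 ('babbbab')
  [12] 0/15 → 1 ('b')
  [13] 15/7 → 2 ('bb')
  [14] 7/3 → 4 ('bbab')
  [15] 3/6 → 2 ('bb')
  [16] 6/2 → 5 ('bbbab')

[0, 1, 3, 2, 3, 6, 0, 1, 2, 3, 4, 7, 1, 2, 4, 2, 5]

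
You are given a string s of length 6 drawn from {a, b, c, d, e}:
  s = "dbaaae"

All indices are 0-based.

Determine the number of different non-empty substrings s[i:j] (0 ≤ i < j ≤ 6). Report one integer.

18

rank | idx | suffix
   0 |   2 | aaae
   1 |   3 | aae
   2 |   4 | ae
   3 |   1 | baaae
   4 |   0 | dbaaae
   5 |   5 | e

SA = [2, 3, 4, 1, 0, 5]
i: (SA[i-1],SA[i]) lcp shared
  1: (2,3) 2 'aa'
  2: (3,4) 1 'a'
  3: (4,1) 0 ''
  4: (1,0) 0 ''
  5: (0,5) 0 ''

n(n+1)/2 = 6·7/2 = 21
Σ LCP = 0 + 2 + 1 + 0 + 0 + 0 = 3
distinct = 21 − 3 = 18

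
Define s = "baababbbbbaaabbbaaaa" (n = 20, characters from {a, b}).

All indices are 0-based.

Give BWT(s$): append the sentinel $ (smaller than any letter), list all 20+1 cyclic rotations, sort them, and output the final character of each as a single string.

aaaabbbaaabbb$abbabba

rank  rotation               last
    0  $baababbbbbaaabbbaaaa  a
    1  a$baababbbbbaaabbbaaa  a
    2  aa$baababbbbbaaabbbaa  a
    3  aaa$baababbbbbaaabbba  a
    4  aaaa$baababbbbbaaabbb  b
    5  aaabbbaaaa$baababbbbb  b
    6  aababbbbbaaabbbaaaa$b  b
    7  aabbbaaaa$baababbbbba  a
    8  ababbbbbaaabbbaaaa$ba  a
    9  abbbaaaa$baababbbbbaa  a
   10  abbbbbaaabbbaaaa$baab  b
   11  baaaa$baababbbbbaaabb  b
   12  baaabbbaaaa$baababbbb  b
   13  baababbbbbaaabbbaaaa$  $
   14  babbbbbaaabbbaaaa$baa  a
   15  bbaaaa$baababbbbbaaab  b
   16  bbaaabbbaaaa$baababbb  b
   17  bbbaaaa$baababbbbbaaa  a
   18  bbbaaabbbaaaa$baababb  b
   19  bbbbaaabbbaaaa$baabab  b
   20  bbbbbaaabbbaaaa$baaba  a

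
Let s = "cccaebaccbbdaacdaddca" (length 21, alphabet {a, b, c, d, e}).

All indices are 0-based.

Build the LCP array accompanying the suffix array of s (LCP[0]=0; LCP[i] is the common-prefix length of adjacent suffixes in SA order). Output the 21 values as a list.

rank | idx | suffix
   0 |  20 | a
   1 |  12 | aacdaddca
   2 |   6 | accbbdaacdaddca
   3 |  13 | acdaddca
   4 |  16 | addca
   5 |   3 | aebaccbbdaacdaddca
   6 |   5 | baccbbdaacdaddca
   7 |   9 | bbdaacdaddca
   8 |  10 | bdaacdaddca
   9 |  19 | ca
  10 |   2 | caebaccbbdaacdaddca
  11 |   8 | cbbdaacdaddca
  12 |   1 | ccaebaccbbdaacdaddca
  13 |   7 | ccbbdaacdaddca
  14 |   0 | cccaebaccbbdaacdaddca
  15 |  14 | cdaddca
  16 |  11 | daacdaddca
  17 |  15 | daddca
  18 |  18 | dca
  19 |  17 | ddca
  20 |   4 | ebaccbbdaacdaddca

SA = [20, 12, 6, 13, 16, 3, 5, 9, 10, 19, 2, 8, 1, 7, 0, 14, 11, 15, 18, 17, 4]
i: (SA[i-1],SA[i]) lcp shared
  1: (20,12) 1 'a'
  2: (12,6) 1 'a'
  3: (6,13) 2 'ac'
  4: (13,16) 1 'a'
  5: (16,3) 1 'a'
  6: (3,5) 0 ''
  7: (5,9) 1 'b'
  8: (9,10) 1 'b'
  9: (10,19) 0 ''
  10: (19,2) 2 'ca'
  11: (2,8) 1 'c'
  12: (8,1) 1 'c'
  13: (1,7) 2 'cc'
  14: (7,0) 2 'cc'
  15: (0,14) 1 'c'
  16: (14,11) 0 ''
  17: (11,15) 2 'da'
  18: (15,18) 1 'd'
  19: (18,17) 1 'd'
  20: (17,4) 0 ''

[0, 1, 1, 2, 1, 1, 0, 1, 1, 0, 2, 1, 1, 2, 2, 1, 0, 2, 1, 1, 0]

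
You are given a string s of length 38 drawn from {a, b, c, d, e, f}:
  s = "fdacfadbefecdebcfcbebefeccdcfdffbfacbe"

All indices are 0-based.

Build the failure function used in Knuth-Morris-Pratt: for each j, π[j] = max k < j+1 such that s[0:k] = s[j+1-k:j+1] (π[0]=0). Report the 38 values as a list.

π[0] = 0
j=1 s[j]='d': π[1]=0 (border '')
j=2 s[j]='a': π[2]=0 (border '')
j=3 s[j]='c': π[3]=0 (border '')
j=4 s[j]='f': π[4]=1 (border 'f')
j=5 s[j]='a': k: 1→0; π[5]=0 (border '')
j=6 s[j]='d': π[6]=0 (border '')
j=7 s[j]='b': π[7]=0 (border '')
j=8 s[j]='e': π[8]=0 (border '')
j=9 s[j]='f': π[9]=1 (border 'f')
j=10 s[j]='e': k: 1→0; π[10]=0 (border '')
j=11 s[j]='c': π[11]=0 (border '')
j=12 s[j]='d': π[12]=0 (border '')
j=13 s[j]='e': π[13]=0 (border '')
j=14 s[j]='b': π[14]=0 (border '')
j=15 s[j]='c': π[15]=0 (border '')
j=16 s[j]='f': π[16]=1 (border 'f')
j=17 s[j]='c': k: 1→0; π[17]=0 (border '')
j=18 s[j]='b': π[18]=0 (border '')
j=19 s[j]='e': π[19]=0 (border '')
j=20 s[j]='b': π[20]=0 (border '')
j=21 s[j]='e': π[21]=0 (border '')
j=22 s[j]='f': π[22]=1 (border 'f')
j=23 s[j]='e': k: 1→0; π[23]=0 (border '')
j=24 s[j]='c': π[24]=0 (border '')
j=25 s[j]='c': π[25]=0 (border '')
j=26 s[j]='d': π[26]=0 (border '')
j=27 s[j]='c': π[27]=0 (border '')
j=28 s[j]='f': π[28]=1 (border 'f')
j=29 s[j]='d': π[29]=2 (border 'fd')
j=30 s[j]='f': k: 2→0; π[30]=1 (border 'f')
j=31 s[j]='f': k: 1→0; π[31]=1 (border 'f')
j=32 s[j]='b': k: 1→0; π[32]=0 (border '')
j=33 s[j]='f': π[33]=1 (border 'f')
j=34 s[j]='a': k: 1→0; π[34]=0 (border '')
j=35 s[j]='c': π[35]=0 (border '')
j=36 s[j]='b': π[36]=0 (border '')
j=37 s[j]='e': π[37]=0 (border '')

[0, 0, 0, 0, 1, 0, 0, 0, 0, 1, 0, 0, 0, 0, 0, 0, 1, 0, 0, 0, 0, 0, 1, 0, 0, 0, 0, 0, 1, 2, 1, 1, 0, 1, 0, 0, 0, 0]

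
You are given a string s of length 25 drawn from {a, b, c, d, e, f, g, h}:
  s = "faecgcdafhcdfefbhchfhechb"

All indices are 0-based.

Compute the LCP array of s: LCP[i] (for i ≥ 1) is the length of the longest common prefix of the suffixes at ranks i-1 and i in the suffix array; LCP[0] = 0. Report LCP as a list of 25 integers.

rank | idx | suffix
   0 |   1 | aecgcdafhcdfefbhchfhechb
   1 |   7 | afhcdfefbhchfhechb
   2 |  24 | b
   3 |  15 | bhchfhechb
   4 |   5 | cdafhcdfefbhchfhechb
   5 |  10 | cdfefbhchfhechb
   6 |   3 | cgcdafhcdfefbhchfhechb
   7 |  22 | chb
   8 |  17 | chfhechb
   9 |   6 | dafhcdfefbhchfhechb
  10 |  11 | dfefbhchfhechb
  11 |   2 | ecgcdafhcdfefbhchfhechb
  12 |  21 | echb
  13 |  13 | efbhchfhechb
  14 |   0 | faecgcdafhcdfefbhchfhechb
  15 |  14 | fbhchfhechb
  16 |  12 | fefbhchfhechb
  17 |   8 | fhcdfefbhchfhechb
  18 |  19 | fhechb
  19 |   4 | gcdafhcdfefbhchfhechb
  20 |  23 | hb
  21 |   9 | hcdfefbhchfhechb
  22 |  16 | hchfhechb
  23 |  20 | hechb
  24 |  18 | hfhechb

SA = [1, 7, 24, 15, 5, 10, 3, 22, 17, 6, 11, 2, 21, 13, 0, 14, 12, 8, 19, 4, 23, 9, 16, 20, 18]
rank  pair      lcp
   1  s[1:],s[7:]  1  'a'
   2  s[7:],s[24:]  0  ''
   3  s[24:],s[15:]  1  'b'
   4  s[15:],s[5:]  0  ''
   5  s[5:],s[10:]  2  'cd'
   6  s[10:],s[3:]  1  'c'
   7  s[3:],s[22:]  1  'c'
   8  s[22:],s[17:]  2  'ch'
   9  s[17:],s[6:]  0  ''
  10  s[6:],s[11:]  1  'd'
  11  s[11:],s[2:]  0  ''
  12  s[2:],s[21:]  2  'ec'
  13  s[21:],s[13:]  1  'e'
  14  s[13:],s[0:]  0  ''
  15  s[0:],s[14:]  1  'f'
  16  s[14:],s[12:]  1  'f'
  17  s[12:],s[8:]  1  'f'
  18  s[8:],s[19:]  2  'fh'
  19  s[19:],s[4:]  0  ''
  20  s[4:],s[23:]  0  ''
  21  s[23:],s[9:]  1  'h'
  22  s[9:],s[16:]  2  'hc'
  23  s[16:],s[20:]  1  'h'
  24  s[20:],s[18:]  1  'h'

[0, 1, 0, 1, 0, 2, 1, 1, 2, 0, 1, 0, 2, 1, 0, 1, 1, 1, 2, 0, 0, 1, 2, 1, 1]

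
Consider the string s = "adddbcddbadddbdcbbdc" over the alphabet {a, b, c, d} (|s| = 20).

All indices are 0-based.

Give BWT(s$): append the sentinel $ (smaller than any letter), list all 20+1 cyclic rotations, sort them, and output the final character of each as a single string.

rank  rotation               last
    0  $adddbcddbadddbdcbbdc  c
    1  adddbcddbadddbdcbbdc$  $
    2  adddbdcbbdc$adddbcddb  b
    3  badddbdcbbdc$adddbcdd  d
    4  bbdc$adddbcddbadddbdc  c
    5  bcddbadddbdcbbdc$addd  d
    6  bdc$adddbcddbadddbdcb  b
    7  bdcbbdc$adddbcddbaddd  d
    8  c$adddbcddbadddbdcbbd  d
    9  cbbdc$adddbcddbadddbd  d
   10  cddbadddbdcbbdc$adddb  b
   11  dbadddbdcbbdc$adddbcd  d
   12  dbcddbadddbdcbbdc$add  d
   13  dbdcbbdc$adddbcddbadd  d
   14  dc$adddbcddbadddbdcbb  b
   15  dcbbdc$adddbcddbadddb  b
   16  ddbadddbdcbbdc$adddbc  c
   17  ddbcddbadddbdcbbdc$ad  d
   18  ddbdcbbdc$adddbcddbad  d
   19  dddbcddbadddbdcbbdc$a  a
   20  dddbdcbbdc$adddbcddba  a

c$bdcdbdddbdddbbcddaa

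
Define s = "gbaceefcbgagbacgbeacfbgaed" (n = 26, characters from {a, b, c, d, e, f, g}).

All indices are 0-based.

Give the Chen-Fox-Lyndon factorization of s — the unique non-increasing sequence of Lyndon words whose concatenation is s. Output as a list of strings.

emit factor 1: 'g' (i=0, period=1)
emit factor 2: 'b' (i=1, period=1)
emit factor 3: 'aceefcbgagbacgbeacfbgaed' (i=2, period=24)

["g", "b", "aceefcbgagbacgbeacfbgaed"]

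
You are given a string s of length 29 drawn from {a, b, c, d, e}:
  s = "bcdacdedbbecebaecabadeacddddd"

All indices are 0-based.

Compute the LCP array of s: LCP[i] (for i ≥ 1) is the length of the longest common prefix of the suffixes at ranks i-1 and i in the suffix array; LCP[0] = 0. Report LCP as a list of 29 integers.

[0, 1, 3, 1, 1, 0, 2, 1, 1, 1, 0, 1, 2, 2, 1, 0, 1, 1, 1, 2, 3, 4, 1, 2, 0, 1, 1, 2, 1]

sorted suffixes:
  #0 SA[0]=17  'abadeacddddd'
  #1 SA[1]=22  'acddddd'
  #2 SA[2]=3  'acdedbbecebaecabadeacddddd'
  #3 SA[3]=19  'adeacddddd'
  #4 SA[4]=14  'aecabadeacddddd'
  #5 SA[5]=18  'badeacddddd'
  #6 SA[6]=13  'baecabadeacddddd'
  #7 SA[7]=8  'bbecebaecabadeacddddd'
  #8 SA[8]=0  'bcdacdedbbecebaecabadeacddddd'
  #9 SA[9]=9  'becebaecabadeacddddd'
  #10 SA[10]=16  'cabadeacddddd'
  #11 SA[11]=1  'cdacdedbbecebaecabadeacddddd'
  #12 SA[12]=23  'cddddd'
  #13 SA[13]=4  'cdedbbecebaecabadeacddddd'
  #14 SA[14]=11  'cebaecabadeacddddd'
  #15 SA[15]=28  'd'
  #16 SA[16]=2  'dacdedbbecebaecabadeacddddd'
  #17 SA[17]=7  'dbbecebaecabadeacddddd'
  #18 SA[18]=27  'dd'
  #19 SA[19]=26  'ddd'
  #20 SA[20]=25  'dddd'
  #21 SA[21]=24  'ddddd'
  #22 SA[22]=20  'deacddddd'
  #23 SA[23]=5  'dedbbecebaecabadeacddddd'
  #24 SA[24]=21  'eacddddd'
  #25 SA[25]=12  'ebaecabadeacddddd'
  #26 SA[26]=15  'ecabadeacddddd'
  #27 SA[27]=10  'ecebaecabadeacddddd'
  #28 SA[28]=6  'edbbecebaecabadeacddddd'

SA = [17, 22, 3, 19, 14, 18, 13, 8, 0, 9, 16, 1, 23, 4, 11, 28, 2, 7, 27, 26, 25, 24, 20, 5, 21, 12, 15, 10, 6]
[i] adj suffixes → lcp
  [1] 17/22 → 1 ('a')
  [2] 22/3 → 3 ('acd')
  [3] 3/19 → 1 ('a')
  [4] 19/14 → 1 ('a')
  [5] 14/18 → 0 ('')
  [6] 18/13 → 2 ('ba')
  [7] 13/8 → 1 ('b')
  [8] 8/0 → 1 ('b')
  [9] 0/9 → 1 ('b')
  [10] 9/16 → 0 ('')
  [11] 16/1 → 1 ('c')
  [12] 1/23 → 2 ('cd')
  [13] 23/4 → 2 ('cd')
  [14] 4/11 → 1 ('c')
  [15] 11/28 → 0 ('')
  [16] 28/2 → 1 ('d')
  [17] 2/7 → 1 ('d')
  [18] 7/27 → 1 ('d')
  [19] 27/26 → 2 ('dd')
  [20] 26/25 → 3 ('ddd')
  [21] 25/24 → 4 ('dddd')
  [22] 24/20 → 1 ('d')
  [23] 20/5 → 2 ('de')
  [24] 5/21 → 0 ('')
  [25] 21/12 → 1 ('e')
  [26] 12/15 → 1 ('e')
  [27] 15/10 → 2 ('ec')
  [28] 10/6 → 1 ('e')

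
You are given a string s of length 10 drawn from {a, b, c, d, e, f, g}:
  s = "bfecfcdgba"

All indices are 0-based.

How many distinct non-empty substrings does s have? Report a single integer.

rank→(start, suffix):
  0 → (9, 'a')
  1 → (8, 'ba')
  2 → (0, 'bfecfcdgba')
  3 → (5, 'cdgba')
  4 → (3, 'cfcdgba')
  5 → (6, 'dgba')
  6 → (2, 'ecfcdgba')
  7 → (4, 'fcdgba')
  8 → (1, 'fecfcdgba')
  9 → (7, 'gba')

SA = [9, 8, 0, 5, 3, 6, 2, 4, 1, 7]
rank  pair      lcp
   1  s[9:],s[8:]  0  ''
   2  s[8:],s[0:]  1  'b'
   3  s[0:],s[5:]  0  ''
   4  s[5:],s[3:]  1  'c'
   5  s[3:],s[6:]  0  ''
   6  s[6:],s[2:]  0  ''
   7  s[2:],s[4:]  0  ''
   8  s[4:],s[1:]  1  'f'
   9  s[1:],s[7:]  0  ''

n(n+1)/2 = 10·11/2 = 55
Σ LCP = 0 + 0 + 1 + 0 + 1 + 0 + 0 + 0 + 1 + 0 = 3
distinct = 55 − 3 = 52

52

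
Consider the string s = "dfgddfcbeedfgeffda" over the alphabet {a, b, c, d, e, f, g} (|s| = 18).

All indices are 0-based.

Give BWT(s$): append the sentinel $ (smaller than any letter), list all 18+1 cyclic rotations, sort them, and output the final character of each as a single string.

adcffgd$eebgdfeddff

rank  rotation             last
    0  $dfgddfcbeedfgeffda  a
    1  a$dfgddfcbeedfgeffd  d
    2  beedfgeffda$dfgddfc  c
    3  cbeedfgeffda$dfgddf  f
    4  da$dfgddfcbeedfgeff  f
    5  ddfcbeedfgeffda$dfg  g
    6  dfcbeedfgeffda$dfgd  d
    7  dfgddfcbeedfgeffda$  $
    8  dfgeffda$dfgddfcbee  e
    9  edfgeffda$dfgddfcbe  e
   10  eedfgeffda$dfgddfcb  b
   11  effda$dfgddfcbeedfg  g
   12  fcbeedfgeffda$dfgdd  d
   13  fda$dfgddfcbeedfgef  f
   14  ffda$dfgddfcbeedfge  e
   15  fgddfcbeedfgeffda$d  d
   16  fgeffda$dfgddfcbeed  d
   17  gddfcbeedfgeffda$df  f
   18  geffda$dfgddfcbeedf  f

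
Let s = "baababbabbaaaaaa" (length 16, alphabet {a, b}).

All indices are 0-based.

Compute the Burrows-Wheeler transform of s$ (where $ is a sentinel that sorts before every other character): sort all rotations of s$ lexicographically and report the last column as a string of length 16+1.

aaaaaabbabbb$baaa

rank  rotation           last
    0  $baababbabbaaaaaa  a
    1  a$baababbabbaaaaa  a
    2  aa$baababbabbaaaa  a
    3  aaa$baababbabbaaa  a
    4  aaaa$baababbabbaa  a
    5  aaaaa$baababbabba  a
    6  aaaaaa$baababbabb  b
    7  aababbabbaaaaaa$b  b
    8  ababbabbaaaaaa$ba  a
    9  abbaaaaaa$baababb  b
   10  abbabbaaaaaa$baab  b
   11  baaaaaa$baababbab  b
   12  baababbabbaaaaaa$  $
   13  babbaaaaaa$baabab  b
   14  babbabbaaaaaa$baa  a
   15  bbaaaaaa$baababba  a
   16  bbabbaaaaaa$baaba  a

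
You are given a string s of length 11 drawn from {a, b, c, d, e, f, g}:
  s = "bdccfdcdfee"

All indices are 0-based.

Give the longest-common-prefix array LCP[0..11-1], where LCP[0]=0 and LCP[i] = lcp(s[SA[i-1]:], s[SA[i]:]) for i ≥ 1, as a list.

rank→(start, suffix):
  0 → (0, 'bdccfdcdfee')
  1 → (2, 'ccfdcdfee')
  2 → (6, 'cdfee')
  3 → (3, 'cfdcdfee')
  4 → (1, 'dccfdcdfee')
  5 → (5, 'dcdfee')
  6 → (7, 'dfee')
  7 → (10, 'e')
  8 → (9, 'ee')
  9 → (4, 'fdcdfee')
  10 → (8, 'fee')

SA = [0, 2, 6, 3, 1, 5, 7, 10, 9, 4, 8]
[i] adj suffixes → lcp
  [1] 0/2 → 0 ('')
  [2] 2/6 → 1 ('c')
  [3] 6/3 → 1 ('c')
  [4] 3/1 → 0 ('')
  [5] 1/5 → 2 ('dc')
  [6] 5/7 → 1 ('d')
  [7] 7/10 → 0 ('')
  [8] 10/9 → 1 ('e')
  [9] 9/4 → 0 ('')
  [10] 4/8 → 1 ('f')

[0, 0, 1, 1, 0, 2, 1, 0, 1, 0, 1]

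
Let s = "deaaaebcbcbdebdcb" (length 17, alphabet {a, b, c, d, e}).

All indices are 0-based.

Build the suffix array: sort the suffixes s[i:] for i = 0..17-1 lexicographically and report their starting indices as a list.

[2, 3, 4, 16, 6, 8, 13, 10, 15, 7, 9, 14, 0, 11, 1, 5, 12]

rank→(start, suffix):
  0 → (2, 'aaaebcbcbdebdcb')
  1 → (3, 'aaebcbcbdebdcb')
  2 → (4, 'aebcbcbdebdcb')
  3 → (16, 'b')
  4 → (6, 'bcbcbdebdcb')
  5 → (8, 'bcbdebdcb')
  6 → (13, 'bdcb')
  7 → (10, 'bdebdcb')
  8 → (15, 'cb')
  9 → (7, 'cbcbdebdcb')
  10 → (9, 'cbdebdcb')
  11 → (14, 'dcb')
  12 → (0, 'deaaaebcbcbdebdcb')
  13 → (11, 'debdcb')
  14 → (1, 'eaaaebcbcbdebdcb')
  15 → (5, 'ebcbcbdebdcb')
  16 → (12, 'ebdcb')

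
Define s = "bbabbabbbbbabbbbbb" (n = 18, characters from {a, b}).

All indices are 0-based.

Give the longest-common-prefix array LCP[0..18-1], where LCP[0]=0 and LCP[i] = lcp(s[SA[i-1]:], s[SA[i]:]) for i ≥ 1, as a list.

[0, 3, 6, 0, 1, 4, 7, 1, 2, 5, 8, 2, 3, 3, 4, 4, 5, 5]

rank→(start, suffix):
  0 → (2, 'abbabbbbbabbbbbb')
  1 → (5, 'abbbbbabbbbbb')
  2 → (11, 'abbbbbb')
  3 → (17, 'b')
  4 → (1, 'babbabbbbbabbbbbb')
  5 → (4, 'babbbbbabbbbbb')
  6 → (10, 'babbbbbb')
  7 → (16, 'bb')
  8 → (0, 'bbabbabbbbbabbbbbb')
  9 → (3, 'bbabbbbbabbbbbb')
  10 → (9, 'bbabbbbbb')
  11 → (15, 'bbb')
  12 → (8, 'bbbabbbbbb')
  13 → (14, 'bbbb')
  14 → (7, 'bbbbabbbbbb')
  15 → (13, 'bbbbb')
  16 → (6, 'bbbbbabbbbbb')
  17 → (12, 'bbbbbb')

SA = [2, 5, 11, 17, 1, 4, 10, 16, 0, 3, 9, 15, 8, 14, 7, 13, 6, 12]
[i] adj suffixes → lcp
  [1] 2/5 → 3 ('abb')
  [2] 5/11 → 6 ('abbbbb')
  [3] 11/17 → 0 ('')
  [4] 17/1 → 1 ('b')
  [5] 1/4 → 4 ('babb')
  [6] 4/10 → 7 ('babbbbb')
  [7] 10/16 → 1 ('b')
  [8] 16/0 → 2 ('bb')
  [9] 0/3 → 5 ('bbabb')
  [10] 3/9 → 8 ('bbabbbbb')
  [11] 9/15 → 2 ('bb')
  [12] 15/8 → 3 ('bbb')
  [13] 8/14 → 3 ('bbb')
  [14] 14/7 → 4 ('bbbb')
  [15] 7/13 → 4 ('bbbb')
  [16] 13/6 → 5 ('bbbbb')
  [17] 6/12 → 5 ('bbbbb')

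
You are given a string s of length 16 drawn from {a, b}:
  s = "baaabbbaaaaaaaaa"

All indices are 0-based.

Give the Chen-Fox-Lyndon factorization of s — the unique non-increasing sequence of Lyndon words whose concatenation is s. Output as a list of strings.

["b", "aaabbb", "a", "a", "a", "a", "a", "a", "a", "a", "a"]

emit factor 1: 'b' (i=0, period=1)
emit factor 2: 'aaabbb' (i=1, period=6)
emit factor 3: 'a' (i=7, period=1)
emit factor 4: 'a' (i=8, period=1)
emit factor 5: 'a' (i=9, period=1)
emit factor 6: 'a' (i=10, period=1)
emit factor 7: 'a' (i=11, period=1)
emit factor 8: 'a' (i=12, period=1)
emit factor 9: 'a' (i=13, period=1)
emit factor 10: 'a' (i=14, period=1)
emit factor 11: 'a' (i=15, period=1)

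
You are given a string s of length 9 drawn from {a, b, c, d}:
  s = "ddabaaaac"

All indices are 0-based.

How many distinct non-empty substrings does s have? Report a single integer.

37

rank→(start, suffix):
  0 → (4, 'aaaac')
  1 → (5, 'aaac')
  2 → (6, 'aac')
  3 → (2, 'abaaaac')
  4 → (7, 'ac')
  5 → (3, 'baaaac')
  6 → (8, 'c')
  7 → (1, 'dabaaaac')
  8 → (0, 'ddabaaaac')

SA = [4, 5, 6, 2, 7, 3, 8, 1, 0]
[i] adj suffixes → lcp
  [1] 4/5 → 3 ('aaa')
  [2] 5/6 → 2 ('aa')
  [3] 6/2 → 1 ('a')
  [4] 2/7 → 1 ('a')
  [5] 7/3 → 0 ('')
  [6] 3/8 → 0 ('')
  [7] 8/1 → 0 ('')
  [8] 1/0 → 1 ('d')

n(n+1)/2 = 9·10/2 = 45
Σ LCP = 0 + 3 + 2 + 1 + 1 + 0 + 0 + 0 + 1 = 8
distinct = 45 − 8 = 37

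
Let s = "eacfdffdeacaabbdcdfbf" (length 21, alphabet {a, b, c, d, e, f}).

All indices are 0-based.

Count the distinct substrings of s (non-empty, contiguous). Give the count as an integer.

211

rank→(start, suffix):
  0 → (11, 'aabbdcdfbf')
  1 → (12, 'abbdcdfbf')
  2 → (9, 'acaabbdcdfbf')
  3 → (1, 'acfdffdeacaabbdcdfbf')
  4 → (13, 'bbdcdfbf')
  5 → (14, 'bdcdfbf')
  6 → (19, 'bf')
  7 → (10, 'caabbdcdfbf')
  8 → (16, 'cdfbf')
  9 → (2, 'cfdffdeacaabbdcdfbf')
  10 → (15, 'dcdfbf')
  11 → (7, 'deacaabbdcdfbf')
  12 → (17, 'dfbf')
  13 → (4, 'dffdeacaabbdcdfbf')
  14 → (8, 'eacaabbdcdfbf')
  15 → (0, 'eacfdffdeacaabbdcdfbf')
  16 → (20, 'f')
  17 → (18, 'fbf')
  18 → (6, 'fdeacaabbdcdfbf')
  19 → (3, 'fdffdeacaabbdcdfbf')
  20 → (5, 'ffdeacaabbdcdfbf')

SA = [11, 12, 9, 1, 13, 14, 19, 10, 16, 2, 15, 7, 17, 4, 8, 0, 20, 18, 6, 3, 5]
i: (SA[i-1],SA[i]) lcp shared
  1: (11,12) 1 'a'
  2: (12,9) 1 'a'
  3: (9,1) 2 'ac'
  4: (1,13) 0 ''
  5: (13,14) 1 'b'
  6: (14,19) 1 'b'
  7: (19,10) 0 ''
  8: (10,16) 1 'c'
  9: (16,2) 1 'c'
  10: (2,15) 0 ''
  11: (15,7) 1 'd'
  12: (7,17) 1 'd'
  13: (17,4) 2 'df'
  14: (4,8) 0 ''
  15: (8,0) 3 'eac'
  16: (0,20) 0 ''
  17: (20,18) 1 'f'
  18: (18,6) 1 'f'
  19: (6,3) 2 'fd'
  20: (3,5) 1 'f'

n(n+1)/2 = 21·22/2 = 231
Σ LCP = 0 + 1 + 1 + 2 + 0 + 1 + 1 + 0 + 1 + 1 + 0 + 1 + 1 + 2 + 0 + 3 + 0 + 1 + 1 + 2 + 1 = 20
distinct = 231 − 20 = 211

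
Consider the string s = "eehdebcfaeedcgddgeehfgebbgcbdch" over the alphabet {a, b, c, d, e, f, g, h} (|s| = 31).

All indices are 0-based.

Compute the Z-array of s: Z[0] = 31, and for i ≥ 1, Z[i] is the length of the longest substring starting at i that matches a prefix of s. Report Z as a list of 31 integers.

[31, 1, 0, 0, 1, 0, 0, 0, 0, 2, 1, 0, 0, 0, 0, 0, 0, 3, 1, 0, 0, 0, 1, 0, 0, 0, 0, 0, 0, 0, 0]

Z[0]=31
i=1: fresh scan; Z[1]=1 grow→box=[1,2)
i=2: fresh scan; Z[2]=0
i=3: fresh scan; Z[3]=0
i=4: fresh scan; Z[4]=1 grow→box=[4,5)
i=5: fresh scan; Z[5]=0
i=6: fresh scan; Z[6]=0
i=7: fresh scan; Z[7]=0
i=8: fresh scan; Z[8]=0
i=9: fresh scan; Z[9]=2 grow→box=[9,11)
i=10: min(r-i=1, Z[1]=1)=1; Z[10]=1
i=11: fresh scan; Z[11]=0
i=12: fresh scan; Z[12]=0
i=13: fresh scan; Z[13]=0
i=14: fresh scan; Z[14]=0
i=15: fresh scan; Z[15]=0
i=16: fresh scan; Z[16]=0
i=17: fresh scan; Z[17]=3 grow→box=[17,20)
i=18: min(r-i=2, Z[1]=1)=1; Z[18]=1
i=19: min(r-i=1, Z[2]=0)=0; Z[19]=0
i=20: fresh scan; Z[20]=0
i=21: fresh scan; Z[21]=0
i=22: fresh scan; Z[22]=1 grow→box=[22,23)
i=23: fresh scan; Z[23]=0
i=24: fresh scan; Z[24]=0
i=25: fresh scan; Z[25]=0
i=26: fresh scan; Z[26]=0
i=27: fresh scan; Z[27]=0
i=28: fresh scan; Z[28]=0
i=29: fresh scan; Z[29]=0
i=30: fresh scan; Z[30]=0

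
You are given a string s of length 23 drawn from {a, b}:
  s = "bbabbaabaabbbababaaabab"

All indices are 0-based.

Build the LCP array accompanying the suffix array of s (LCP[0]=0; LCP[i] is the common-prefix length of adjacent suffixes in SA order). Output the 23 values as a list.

rank→(start, suffix):
  0 → (17, 'aaabab')
  1 → (5, 'aabaabbbababaaabab')
  2 → (18, 'aabab')
  3 → (8, 'aabbbababaaabab')
  4 → (21, 'ab')
  5 → (15, 'abaaabab')
  6 → (6, 'abaabbbababaaabab')
  7 → (19, 'abab')
  8 → (13, 'ababaaabab')
  9 → (2, 'abbaabaabbbababaaabab')
  10 → (9, 'abbbababaaabab')
  11 → (22, 'b')
  12 → (16, 'baaabab')
  13 → (4, 'baabaabbbababaaabab')
  14 → (7, 'baabbbababaaabab')
  15 → (20, 'bab')
  16 → (14, 'babaaabab')
  17 → (12, 'bababaaabab')
  18 → (1, 'babbaabaabbbababaaabab')
  19 → (3, 'bbaabaabbbababaaabab')
  20 → (11, 'bbababaaabab')
  21 → (0, 'bbabbaabaabbbababaaabab')
  22 → (10, 'bbbababaaabab')

SA = [17, 5, 18, 8, 21, 15, 6, 19, 13, 2, 9, 22, 16, 4, 7, 20, 14, 12, 1, 3, 11, 0, 10]
rank  pair      lcp
   1  s[17:],s[5:]  2  'aa'
   2  s[5:],s[18:]  4  'aaba'
   3  s[18:],s[8:]  3  'aab'
   4  s[8:],s[21:]  1  'a'
   5  s[21:],s[15:]  2  'ab'
   6  s[15:],s[6:]  4  'abaa'
   7  s[6:],s[19:]  3  'aba'
   8  s[19:],s[13:]  4  'abab'
   9  s[13:],s[2:]  2  'ab'
  10  s[2:],s[9:]  3  'abb'
  11  s[9:],s[22:]  0  ''
  12  s[22:],s[16:]  1  'b'
  13  s[16:],s[4:]  3  'baa'
  14  s[4:],s[7:]  4  'baab'
  15  s[7:],s[20:]  2  'ba'
  16  s[20:],s[14:]  3  'bab'
  17  s[14:],s[12:]  4  'baba'
  18  s[12:],s[1:]  3  'bab'
  19  s[1:],s[3:]  1  'b'
  20  s[3:],s[11:]  3  'bba'
  21  s[11:],s[0:]  4  'bbab'
  22  s[0:],s[10:]  2  'bb'

[0, 2, 4, 3, 1, 2, 4, 3, 4, 2, 3, 0, 1, 3, 4, 2, 3, 4, 3, 1, 3, 4, 2]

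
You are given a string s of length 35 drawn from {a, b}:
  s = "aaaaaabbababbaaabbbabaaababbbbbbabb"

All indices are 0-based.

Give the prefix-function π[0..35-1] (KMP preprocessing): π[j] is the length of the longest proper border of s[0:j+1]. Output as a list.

π[0] = 0
j=1 s[j]='a': π[1]=1 (border 'a')
j=2 s[j]='a': π[2]=2 (border 'aa')
j=3 s[j]='a': π[3]=3 (border 'aaa')
j=4 s[j]='a': π[4]=4 (border 'aaaa')
j=5 s[j]='a': π[5]=5 (border 'aaaaa')
j=6 s[j]='b': k: 5→4→3→2→1→0; π[6]=0 (border '')
j=7 s[j]='b': π[7]=0 (border '')
j=8 s[j]='a': π[8]=1 (border 'a')
j=9 s[j]='b': k: 1→0; π[9]=0 (border '')
j=10 s[j]='a': π[10]=1 (border 'a')
j=11 s[j]='b': k: 1→0; π[11]=0 (border '')
j=12 s[j]='b': π[12]=0 (border '')
j=13 s[j]='a': π[13]=1 (border 'a')
j=14 s[j]='a': π[14]=2 (border 'aa')
j=15 s[j]='a': π[15]=3 (border 'aaa')
j=16 s[j]='b': k: 3→2→1→0; π[16]=0 (border '')
j=17 s[j]='b': π[17]=0 (border '')
j=18 s[j]='b': π[18]=0 (border '')
j=19 s[j]='a': π[19]=1 (border 'a')
j=20 s[j]='b': k: 1→0; π[20]=0 (border '')
j=21 s[j]='a': π[21]=1 (border 'a')
j=22 s[j]='a': π[22]=2 (border 'aa')
j=23 s[j]='a': π[23]=3 (border 'aaa')
j=24 s[j]='b': k: 3→2→1→0; π[24]=0 (border '')
j=25 s[j]='a': π[25]=1 (border 'a')
j=26 s[j]='b': k: 1→0; π[26]=0 (border '')
j=27 s[j]='b': π[27]=0 (border '')
j=28 s[j]='b': π[28]=0 (border '')
j=29 s[j]='b': π[29]=0 (border '')
j=30 s[j]='b': π[30]=0 (border '')
j=31 s[j]='b': π[31]=0 (border '')
j=32 s[j]='a': π[32]=1 (border 'a')
j=33 s[j]='b': k: 1→0; π[33]=0 (border '')
j=34 s[j]='b': π[34]=0 (border '')

[0, 1, 2, 3, 4, 5, 0, 0, 1, 0, 1, 0, 0, 1, 2, 3, 0, 0, 0, 1, 0, 1, 2, 3, 0, 1, 0, 0, 0, 0, 0, 0, 1, 0, 0]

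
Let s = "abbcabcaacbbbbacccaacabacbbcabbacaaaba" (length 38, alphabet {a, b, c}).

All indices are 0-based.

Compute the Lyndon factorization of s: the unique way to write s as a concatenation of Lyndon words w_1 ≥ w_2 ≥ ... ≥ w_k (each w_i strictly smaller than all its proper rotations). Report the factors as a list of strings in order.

["abbcabc", "aacbbbbaccc", "aacabacbbcabbac", "aaab", "a"]

emit factor 1: 'abbcabc' (i=0, period=7)
emit factor 2: 'aacbbbbaccc' (i=7, period=11)
emit factor 3: 'aacabacbbcabbac' (i=18, period=15)
emit factor 4: 'aaab' (i=33, period=4)
emit factor 5: 'a' (i=37, period=1)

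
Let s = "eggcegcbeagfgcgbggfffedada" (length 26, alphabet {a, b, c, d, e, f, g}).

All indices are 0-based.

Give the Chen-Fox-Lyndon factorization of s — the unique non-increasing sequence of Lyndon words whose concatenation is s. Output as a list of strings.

["egg", "ceg", "c", "be", "agfgcgbggfffed", "ad", "a"]

emit factor 1: 'egg' (i=0, period=3)
emit factor 2: 'ceg' (i=3, period=3)
emit factor 3: 'c' (i=6, period=1)
emit factor 4: 'be' (i=7, period=2)
emit factor 5: 'agfgcgbggfffed' (i=9, period=14)
emit factor 6: 'ad' (i=23, period=2)
emit factor 7: 'a' (i=25, period=1)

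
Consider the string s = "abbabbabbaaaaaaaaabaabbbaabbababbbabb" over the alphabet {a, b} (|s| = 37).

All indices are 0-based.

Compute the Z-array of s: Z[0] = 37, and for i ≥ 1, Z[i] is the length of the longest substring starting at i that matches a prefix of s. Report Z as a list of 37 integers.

Z[0]=37
i=1: fresh scan; Z[1]=0
i=2: fresh scan; Z[2]=0
i=3: fresh scan; Z[3]=7 grow→box=[3,10)
i=4: min(r-i=6, Z[1]=0)=0; Z[4]=0
i=5: min(r-i=5, Z[2]=0)=0; Z[5]=0
i=6: min(r-i=4, Z[3]=7)=4; Z[6]=4
i=7: min(r-i=3, Z[4]=0)=0; Z[7]=0
i=8: min(r-i=2, Z[5]=0)=0; Z[8]=0
i=9: min(r-i=1, Z[6]=4)=1; Z[9]=1
i=10: fresh scan; Z[10]=1 grow→box=[10,11)
i=11: fresh scan; Z[11]=1 grow→box=[11,12)
i=12: fresh scan; Z[12]=1 grow→box=[12,13)
i=13: fresh scan; Z[13]=1 grow→box=[13,14)
i=14: fresh scan; Z[14]=1 grow→box=[14,15)
i=15: fresh scan; Z[15]=1 grow→box=[15,16)
i=16: fresh scan; Z[16]=1 grow→box=[16,17)
i=17: fresh scan; Z[17]=2 grow→box=[17,19)
i=18: min(r-i=1, Z[1]=0)=0; Z[18]=0
i=19: fresh scan; Z[19]=1 grow→box=[19,20)
i=20: fresh scan; Z[20]=3 grow→box=[20,23)
i=21: min(r-i=2, Z[1]=0)=0; Z[21]=0
i=22: min(r-i=1, Z[2]=0)=0; Z[22]=0
i=23: fresh scan; Z[23]=0
i=24: fresh scan; Z[24]=1 grow→box=[24,25)
i=25: fresh scan; Z[25]=5 grow→box=[25,30)
i=26: min(r-i=4, Z[1]=0)=0; Z[26]=0
i=27: min(r-i=3, Z[2]=0)=0; Z[27]=0
i=28: min(r-i=2, Z[3]=7)=2; Z[28]=2
i=29: min(r-i=1, Z[4]=0)=0; Z[29]=0
i=30: fresh scan; Z[30]=3 grow→box=[30,33)
i=31: min(r-i=2, Z[1]=0)=0; Z[31]=0
i=32: min(r-i=1, Z[2]=0)=0; Z[32]=0
i=33: fresh scan; Z[33]=0
i=34: fresh scan; Z[34]=3 grow→box=[34,37)
i=35: min(r-i=2, Z[1]=0)=0; Z[35]=0
i=36: min(r-i=1, Z[2]=0)=0; Z[36]=0

[37, 0, 0, 7, 0, 0, 4, 0, 0, 1, 1, 1, 1, 1, 1, 1, 1, 2, 0, 1, 3, 0, 0, 0, 1, 5, 0, 0, 2, 0, 3, 0, 0, 0, 3, 0, 0]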